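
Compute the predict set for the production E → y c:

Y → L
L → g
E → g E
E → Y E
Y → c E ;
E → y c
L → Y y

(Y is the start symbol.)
PREDICT(E → y c) = (FIRST(RHS) \ {ε}) ∪ (FOLLOW(E) if ε ∈ FIRST(RHS), i.e. RHS ⇒* ε)
FIRST(y c) = { 'y' }
ε ∉ FIRST(y c), so FOLLOW(E) is not added.
PREDICT(E → y c) = { 'y' }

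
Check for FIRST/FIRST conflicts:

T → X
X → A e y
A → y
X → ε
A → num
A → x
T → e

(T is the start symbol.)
No FIRST/FIRST conflicts.

A FIRST/FIRST conflict occurs when two productions N → α and N → β for the same non-terminal have FIRST(α) ∩ FIRST(β) ≠ ∅ (with ε ∈ FIRST of a nullable right-hand side, so two nullable alternatives also conflict).

FIRST sets of the non-terminals at (or reachable through a nullable prefix from) the front of some alternative:
  FIRST(X) = { 'num', 'x', 'y', ε }
  FIRST(A) = { 'num', 'x', 'y' }

Productions for T:
  T → X: FIRST = { 'num', 'x', 'y', ε }
  T → e: FIRST = { 'e' }
Productions for X:
  X → A e y: FIRST = { 'num', 'x', 'y' }
  X → ε: FIRST = { ε }
Productions for A:
  A → y: FIRST = { 'y' }
  A → num: FIRST = { 'num' }
  A → x: FIRST = { 'x' }

All alternatives of each non-terminal have pairwise disjoint FIRST sets.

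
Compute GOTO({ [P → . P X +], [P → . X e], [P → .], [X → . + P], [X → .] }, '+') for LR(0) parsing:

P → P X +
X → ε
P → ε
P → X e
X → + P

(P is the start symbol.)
{ [P → . P X +], [P → . X e], [P → .], [X → + . P], [X → . + P], [X → .] }

GOTO(I, '+') = CLOSURE({ [A → αX.β] : [A → α.Xβ] ∈ I, X = '+' })

Items with dot before '+', with the dot advanced:
  [X → . + P] → [X → + . P]
Closure of the advanced items:
  [X → + . P] has the dot before P: add [P → . P X +], [P → .], [P → . X e]
  [P → . X e] has the dot before X: add [X → .], [X → . + P]

GOTO = { [P → . P X +], [P → . X e], [P → .], [X → + . P], [X → . + P], [X → .] }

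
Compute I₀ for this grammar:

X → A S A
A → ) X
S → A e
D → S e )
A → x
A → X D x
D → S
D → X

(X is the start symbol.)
First, augment the grammar with X' → X
I₀ = CLOSURE({ [X' → . X] }):
  [X' → . X] has the dot before X: add [X → . A S A]
  [X → . A S A] has the dot before A: add [A → . ) X], [A → . x], [A → . X D x]
No further items can be added.

I₀ = { [A → . ) X], [A → . X D x], [A → . x], [X → . A S A], [X' → . X] }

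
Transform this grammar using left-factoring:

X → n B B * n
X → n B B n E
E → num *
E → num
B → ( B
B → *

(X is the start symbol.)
X → n B B X'
X' → * n
X' → n E
E → num E'
E' → *
E' → ε
B → ( B
B → *

Left-factoring transforms A → αβ₁ | αβ₂ into A → αA' and A' → β₁ | β₂
(α is the longest common prefix among the alternatives). Repeat until
no nonterminal has two alternatives with a common prefix.

Round 1: X has alternatives sharing prefix 'n B B'. Introduce X': X → n B B X'
  Add: X' → * n
  Add: X' → n E

Round 2: E has alternatives sharing prefix 'num'. Introduce E': E → num E'
  Add: E' → *
  Add: E' → ε

No remaining common prefixes — done.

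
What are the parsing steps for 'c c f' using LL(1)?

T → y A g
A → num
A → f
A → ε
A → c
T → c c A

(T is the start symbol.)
Stack is shown with the top on the left.

Stack    Input    Action
------------------------
T $      c c f $  output T → c c A
c c A $  c c f $  match 'c'
c A $    c f $    match 'c'
A $      f $      output A → f
f $      f $      match 'f'
$        $        accept

The string is accepted.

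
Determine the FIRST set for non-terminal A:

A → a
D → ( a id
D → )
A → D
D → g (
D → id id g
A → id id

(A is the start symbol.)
FIRST sets of the other non-terminals involved (by the same procedure, iterated to a fixed point):
  FIRST(D) = { '(', ')', 'g', 'id' }

From A → a:
  - a is a terminal: add 'a' and stop
From A → D:
  - D is a non-terminal: add FIRST(D) \ {ε} = { '(', ')', 'g', 'id' }
    D is not nullable, so stop
From A → id id:
  - id is a terminal: add 'id' and stop

Collecting: FIRST(A) = { '(', ')', 'a', 'g', 'id' }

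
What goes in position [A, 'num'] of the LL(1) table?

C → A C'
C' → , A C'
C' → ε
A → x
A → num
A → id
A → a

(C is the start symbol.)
To find M[A, 'num'], we find productions for A where 'num' is in the predict set (PREDICT(N → α) = (FIRST(α) \ {ε}) ∪ (FOLLOW(N) if α ⇒* ε)).

A → x: PREDICT = { 'x' }
A → num: PREDICT = { 'num' }
  'num' is in predict set, so this production goes in M[A, 'num']
A → id: PREDICT = { 'id' }
A → a: PREDICT = { 'a' }

M[A, 'num'] = A → num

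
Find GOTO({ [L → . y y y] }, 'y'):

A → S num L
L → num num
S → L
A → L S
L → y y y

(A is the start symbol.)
{ [L → y . y y] }

GOTO(I, 'y') = CLOSURE({ [A → αX.β] : [A → α.Xβ] ∈ I, X = 'y' })

Items with dot before 'y', with the dot advanced:
  [L → . y y y] → [L → y . y y]
Closure adds nothing (no advanced item has the dot before a non-terminal).

GOTO = { [L → y . y y] }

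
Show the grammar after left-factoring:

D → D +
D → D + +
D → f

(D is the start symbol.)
D → D + D'
D' → ε
D' → +
D → f

Left-factoring transforms A → αβ₁ | αβ₂ into A → αA' and A' → β₁ | β₂
(α is the longest common prefix among the alternatives). Repeat until
no nonterminal has two alternatives with a common prefix.

Round 1: D has alternatives sharing prefix 'D +'. Introduce D': D → D + D'
  Add: D' → ε
  Add: D' → +

No remaining common prefixes — done.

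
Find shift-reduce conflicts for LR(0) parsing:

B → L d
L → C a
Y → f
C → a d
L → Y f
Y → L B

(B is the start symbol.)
Augment with B' → B and build the canonical LR(0) collection (I0 = CLOSURE({[B' → . B]}), then GOTO on every symbol after a dot until no new states appear). It has 12 states:
  I0: { [B → . L d], [B' → . B], [C → . a d], [L → . C a], [L → . Y f], [Y → . L B], [Y → . f] }  — shift
  I1: { [B' → B .] }  — accept
  I2: { [L → C . a] }  — shift
  I3: { [B → . L d], [B → L . d], [C → . a d], [L → . C a], [L → . Y f], [Y → . L B], [Y → . f], [Y → L . B] }  — shift
  I4: { [L → Y . f] }  — shift
  I5: { [C → a . d] }  — shift
  I6: { [Y → f .] }  — reduce
  I7: { [C → a d .] }  — reduce
  I8: { [L → Y f .] }  — reduce
  I9: { [Y → L B .] }  — reduce
  I10: { [B → L d .] }  — reduce
  I11: { [L → C a .] }  — reduce

No state contains both a complete item and a shift item.

Answer: No shift-reduce conflicts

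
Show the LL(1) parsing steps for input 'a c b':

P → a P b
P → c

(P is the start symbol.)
Stack is shown with the top on the left.

Stack    Input    Action
------------------------
P $      a c b $  output P → a P b
a P b $  a c b $  match 'a'
P b $    c b $    output P → c
c b $    c b $    match 'c'
b $      b $      match 'b'
$        $        accept

The string is accepted.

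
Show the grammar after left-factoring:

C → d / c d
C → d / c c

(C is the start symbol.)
C → d / c C'
C' → d
C' → c

Left-factoring transforms A → αβ₁ | αβ₂ into A → αA' and A' → β₁ | β₂
(α is the longest common prefix among the alternatives). Repeat until
no nonterminal has two alternatives with a common prefix.

Round 1: C has alternatives sharing prefix 'd / c'. Introduce C': C → d / c C'
  Add: C' → d
  Add: C' → c

No remaining common prefixes — done.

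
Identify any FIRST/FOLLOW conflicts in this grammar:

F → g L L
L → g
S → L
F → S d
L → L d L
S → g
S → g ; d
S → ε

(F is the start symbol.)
No FIRST/FOLLOW conflicts.

Nullable non-terminals: S.
FIRST sets used below: FIRST(L) = { 'g' }

S: nullable alternative(s) S → ε; FOLLOW(S) = { 'd' }
  S → L: FIRST \ {ε} = { 'g' } — disjoint from FOLLOW(S)
  S → g: FIRST \ {ε} = { 'g' } — disjoint from FOLLOW(S)
  S → g ; d: FIRST \ {ε} = { 'g' } — disjoint from FOLLOW(S)
  S → ε: FIRST \ {ε} = { } — this is the only nullable alternative, skip

F, L have no nullable alternative, so no FIRST/FOLLOW check is needed there.

No FIRST/FOLLOW conflicts found.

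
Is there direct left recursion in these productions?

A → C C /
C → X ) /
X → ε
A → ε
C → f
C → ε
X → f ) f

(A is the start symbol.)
A → C C /: starts with C
C → X ) /: starts with X
X → ε: starts with ε
A → ε: starts with ε
C → f: starts with f
C → ε: starts with ε
X → f ) f: starts with f

No direct left recursion found.

Answer: No direct left recursion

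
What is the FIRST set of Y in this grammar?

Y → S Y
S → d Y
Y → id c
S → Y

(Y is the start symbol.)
{ 'd', 'id' }

FIRST sets of the other non-terminals involved (by the same procedure, iterated to a fixed point):
  FIRST(S) = { 'd', 'id' }

From Y → S Y:
  - S is a non-terminal: add FIRST(S) \ {ε} = { 'd', 'id' }
    S is not nullable, so stop
From Y → id c:
  - id is a terminal: add 'id' and stop

Collecting: FIRST(Y) = { 'd', 'id' }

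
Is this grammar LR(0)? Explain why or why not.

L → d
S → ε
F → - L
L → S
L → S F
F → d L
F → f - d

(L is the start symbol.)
No. Shift-reduce conflict between [S → .] and [L → . d]

A grammar is LR(0) if no state in the canonical LR(0) collection has:
  - both a shift item (dot before a terminal) and a complete item (shift-reduce conflict), or
  - two or more complete items (reduce-reduce conflict; the accept item [L' → L .] counts as a complete item here).

Augment with L' → L and build the canonical LR(0) collection (I0 = CLOSURE({[L' → . L]}), then GOTO on every symbol after a dot until no new states appear). It has 12 states:
  I0: { [L → . S F], [L → . S], [L → . d], [L' → . L], [S → .] }  — shift, reduce
  I1: { [L' → L .] }  — accept
  I2: { [F → . - L], [F → . d L], [F → . f - d], [L → S . F], [L → S .] }  — shift, reduce
  I3: { [L → d .] }  — reduce
  I4: { [F → - . L], [L → . S F], [L → . S], [L → . d], [S → .] }  — shift, reduce
  I5: { [L → S F .] }  — reduce
  I6: { [F → d . L], [L → . S F], [L → . S], [L → . d], [S → .] }  — shift, reduce
  I7: { [F → f . - d] }  — shift
  I8: { [F → f - . d] }  — shift
  I9: { [F → f - d .] }  — reduce
  I10: { [F → d L .] }  — reduce
  I11: { [F → - L .] }  — reduce

Conflict in state I0:
  Shift-reduce conflict between [S → .] and [L → . d]
So the grammar is NOT LR(0).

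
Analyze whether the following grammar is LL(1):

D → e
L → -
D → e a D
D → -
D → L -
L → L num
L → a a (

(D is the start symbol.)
No. Predict set conflict for D: { 'e' }

A grammar is LL(1) if for each non-terminal N with multiple productions, the predict sets of those productions are pairwise disjoint, where PREDICT(N → α) = (FIRST(α) \ {ε}) ∪ (FOLLOW(N) if α ⇒* ε).

Relevant sets:
  FIRST(L) = { '-', 'a' }

For D:
  PREDICT(D → e) = { 'e' }
  PREDICT(D → e a D) = { 'e' }
  PREDICT(D → '-') = { '-' }
  PREDICT(D → L '-') = { '-', 'a' }
For L:
  PREDICT(L → '-') = { '-' }
  PREDICT(L → L num) = { '-', 'a' }
  PREDICT(L → a a '(') = { 'a' }

Conflict found: Predict set conflict for D: { 'e' }
The grammar is NOT LL(1).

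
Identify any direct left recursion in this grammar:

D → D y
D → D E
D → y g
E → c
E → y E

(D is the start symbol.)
Yes, D is left-recursive

Direct left recursion occurs when N → N α for some non-terminal N (the right-hand side begins with the left-hand side itself).

D → D y: LEFT RECURSIVE (starts with D)
D → D E: LEFT RECURSIVE (starts with D)
D → y g: starts with y
E → c: starts with c
E → y E: starts with y

The grammar has direct left recursion on: D.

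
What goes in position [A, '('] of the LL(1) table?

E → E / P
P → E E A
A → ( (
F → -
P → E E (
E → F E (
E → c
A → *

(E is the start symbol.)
To find M[A, '('], we find productions for A where '(' is in the predict set (PREDICT(N → α) = (FIRST(α) \ {ε}) ∪ (FOLLOW(N) if α ⇒* ε)).

A → ( (: PREDICT = { '(' }
  '(' is in predict set, so this production goes in M[A, '(']
A → *: PREDICT = { '*' }

M[A, '('] = A → ( (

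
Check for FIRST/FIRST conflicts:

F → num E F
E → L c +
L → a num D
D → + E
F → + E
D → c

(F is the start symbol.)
No FIRST/FIRST conflicts.

Productions for F:
  F → num E F: FIRST = { 'num' }
  F → + E: FIRST = { '+' }
Productions for D:
  D → + E: FIRST = { '+' }
  D → c: FIRST = { 'c' }
E, L have only one production, so no FIRST/FIRST conflict is possible there.

All alternatives of each non-terminal have pairwise disjoint FIRST sets.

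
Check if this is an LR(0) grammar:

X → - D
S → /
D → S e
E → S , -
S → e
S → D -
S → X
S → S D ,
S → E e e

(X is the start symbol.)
Augment with X' → X and build the canonical LR(0) collection (I0 = CLOSURE({[X' → . X]}), then GOTO on every symbol after a dot until no new states appear). It has 17 states:
  I0: { [X → . - D], [X' → . X] }  — shift
  I1: { [D → . S e], [E → . S , -], [S → . /], [S → . D -], [S → . E e e], [S → . S D ,], [S → . X], [S → . e], [X → - . D], [X → . - D] }  — shift
  I2: { [X' → X .] }  — accept
  I3: { [S → / .] }  — reduce
  I4: { [S → D . -], [X → - D .] }  — shift, reduce
  I5: { [S → E . e e] }  — shift
  I6: { [D → . S e], [D → S . e], [E → . S , -], [E → S . , -], [S → . /], [S → . D -], [S → . E e e], [S → . S D ,], [S → . X], [S → . e], [S → S . D ,], [X → . - D] }  — shift
  I7: { [S → X .] }  — reduce
  I8: { [S → e .] }  — reduce
  I9: { [E → S , . -] }  — shift
  I10: { [S → D . -], [S → S D . ,] }  — shift
  I11: { [D → S e .], [S → e .] }  — 2 reduces
  I12: { [S → S D , .] }  — reduce
  I13: { [S → D - .] }  — reduce
  I14: { [E → S , - .] }  — reduce
  I15: { [S → E e . e] }  — shift
  I16: { [S → E e e .] }  — reduce

Conflict in state I4:
  Shift-reduce conflict between [X → - D .] and [S → D . -]
So the grammar is NOT LR(0).

Answer: No. Shift-reduce conflict between [X → - D .] and [S → D . -]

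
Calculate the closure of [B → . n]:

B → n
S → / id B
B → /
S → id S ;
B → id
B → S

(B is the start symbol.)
{ [B → . n] }

Start with: [B → . n]
The dot precedes the terminal n, so nothing is added.

CLOSURE = { [B → . n] }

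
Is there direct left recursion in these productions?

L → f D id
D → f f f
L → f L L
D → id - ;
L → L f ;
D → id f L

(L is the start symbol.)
L → f D id: starts with f
D → f f f: starts with f
L → f L L: starts with f
D → id - ;: starts with id
L → L f ;: LEFT RECURSIVE (starts with L)
D → id f L: starts with id

The grammar has direct left recursion on: L.

Answer: Yes, L is left-recursive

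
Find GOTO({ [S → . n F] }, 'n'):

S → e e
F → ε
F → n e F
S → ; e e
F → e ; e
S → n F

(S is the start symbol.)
GOTO(I, 'n') = CLOSURE({ [A → αX.β] : [A → α.Xβ] ∈ I, X = 'n' })

Items with dot before 'n', with the dot advanced:
  [S → . n F] → [S → n . F]
Closure of the advanced items:
  [S → n . F] has the dot before F: add [F → .], [F → . n e F], [F → . e ; e]

GOTO = { [F → . e ; e], [F → . n e F], [F → .], [S → n . F] }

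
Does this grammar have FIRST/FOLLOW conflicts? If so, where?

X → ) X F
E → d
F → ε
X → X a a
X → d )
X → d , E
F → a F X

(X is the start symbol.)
A FIRST/FOLLOW conflict occurs when a non-terminal N has a nullable alternative N → β (β ⇒* ε) and another alternative N → α with FIRST(α) ∩ FOLLOW(N) ≠ ∅: on such a lookahead the parser cannot decide between expanding α and letting N vanish via β.

Nullable non-terminals: F.

F: nullable alternative(s) F → ε; FOLLOW(F) = { $, ')', 'a', 'd' }
  F → ε: FIRST \ {ε} = { } — this is the only nullable alternative, skip
  F → a F X: FIRST \ {ε} = { 'a' } — overlaps FOLLOW(F) on { 'a' }: CONFLICT

E, X have no nullable alternative, so no FIRST/FOLLOW check is needed there.

So the grammar has 1 FIRST/FOLLOW conflict (marked CONFLICT above).

Answer: Yes. F → a F X with FOLLOW(F) on { 'a' }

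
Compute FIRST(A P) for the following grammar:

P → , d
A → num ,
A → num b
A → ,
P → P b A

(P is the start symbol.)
{ ',', 'num' }

FIRST sets of the non-terminals involved (from the grammar, by fixed-point iteration):
  FIRST(A) = { ',', 'num' }

To compute FIRST(A P), process the symbols left to right:
Symbol A is a non-terminal. Add FIRST(A) \ {ε} = { ',', 'num' }
A is not nullable (ε ∉ FIRST(A)), so stop here.
FIRST(A P) = { ',', 'num' }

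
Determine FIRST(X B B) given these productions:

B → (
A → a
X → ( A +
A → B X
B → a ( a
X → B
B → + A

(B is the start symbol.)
{ '(', '+', 'a' }

FIRST sets of the non-terminals involved (from the grammar, by fixed-point iteration):
  FIRST(X) = { '(', '+', 'a' }

To compute FIRST(X B B), process the symbols left to right:
Symbol X is a non-terminal. Add FIRST(X) \ {ε} = { '(', '+', 'a' }
X is not nullable (ε ∉ FIRST(X)), so stop here.
FIRST(X B B) = { '(', '+', 'a' }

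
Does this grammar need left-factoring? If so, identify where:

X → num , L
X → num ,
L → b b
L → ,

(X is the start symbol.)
Yes, X has productions with common prefix 'num ,'

Left-factoring is needed when two productions for the same non-terminal
share a common prefix on the right-hand side.

Productions for X:
  X → num , L
  X → num ,
Productions for L:
  L → b b
  L → ,

Found common prefix 'num ,' in productions for X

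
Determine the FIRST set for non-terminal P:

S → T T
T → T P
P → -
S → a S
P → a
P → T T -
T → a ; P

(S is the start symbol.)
{ '-', 'a' }

To compute FIRST(P), examine every production with P on the left-hand side, reading each right-hand side left to right until a non-nullable symbol is reached.

FIRST sets of the other non-terminals involved (by the same procedure, iterated to a fixed point):
  FIRST(T) = { 'a' }

From P → -:
  - '-' is a terminal: add '-' and stop
From P → a:
  - a is a terminal: add 'a' and stop
From P → T T -:
  - T is a non-terminal: add FIRST(T) \ {ε} = { 'a' }
    T is not nullable, so stop

Collecting: FIRST(P) = { '-', 'a' }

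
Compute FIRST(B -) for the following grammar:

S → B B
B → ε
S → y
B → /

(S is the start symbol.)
FIRST sets of the non-terminals involved (from the grammar, by fixed-point iteration):
  FIRST(B) = { '/', ε }

To compute FIRST(B -), process the symbols left to right:
Symbol B is a non-terminal. Add FIRST(B) \ {ε} = { '/' }
B is nullable (ε ∈ FIRST(B)), continue to the next symbol.
Symbol - is a terminal. Add '-' and stop.
FIRST(B -) = { '-', '/' }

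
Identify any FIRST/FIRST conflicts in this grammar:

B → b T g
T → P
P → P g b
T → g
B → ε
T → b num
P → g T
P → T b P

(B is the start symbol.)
Yes. T → P / T → g on { 'g' }; T → P / T → b num on { 'b' }; P → P g b / P → g T on { 'g' }; P → P g b / P → T b P on { 'b', 'g' }; P → g T / P → T b P on { 'g' }

FIRST sets of the non-terminals at (or reachable through a nullable prefix from) the front of some alternative:
  FIRST(P) = { 'b', 'g' }
  FIRST(T) = { 'b', 'g' }

Productions for B:
  B → b T g: FIRST = { 'b' }
  B → ε: FIRST = { ε }
Productions for T:
  T → P: FIRST = { 'b', 'g' }
  T → g: FIRST = { 'g' }
  T → b num: FIRST = { 'b' }
Productions for P:
  P → P g b: FIRST = { 'b', 'g' }
  P → g T: FIRST = { 'g' }
  P → T b P: FIRST = { 'b', 'g' }

Conflict for T: T → P and T → g
  Overlap: { 'g' }
Conflict for T: T → P and T → b num
  Overlap: { 'b' }
Conflict for P: P → P g b and P → g T
  Overlap: { 'g' }
Conflict for P: P → P g b and P → T b P
  Overlap: { 'b', 'g' }
Conflict for P: P → g T and P → T b P
  Overlap: { 'g' }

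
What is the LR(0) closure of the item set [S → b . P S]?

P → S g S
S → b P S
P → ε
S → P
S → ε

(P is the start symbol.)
{ [P → . S g S], [P → .], [S → . P], [S → . b P S], [S → .], [S → b . P S] }

To compute CLOSURE, for each item [A → α.Bβ] where B is a non-terminal, add [B → .γ] for all productions B → γ; repeat for the newly added items until nothing changes.

Start with: [S → b . P S]
  [S → b . P S] has the dot before P: add [P → . S g S], [P → .]
  [P → . S g S] has the dot before S: add [S → . b P S], [S → . P], [S → .]
No further items can be added.

CLOSURE = { [P → . S g S], [P → .], [S → . P], [S → . b P S], [S → .], [S → b . P S] }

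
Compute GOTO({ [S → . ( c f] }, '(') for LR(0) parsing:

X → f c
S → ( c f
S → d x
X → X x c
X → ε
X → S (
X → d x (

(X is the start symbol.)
{ [S → ( . c f] }

GOTO(I, '(') = CLOSURE({ [A → αX.β] : [A → α.Xβ] ∈ I, X = '(' })

Items with dot before '(', with the dot advanced:
  [S → . ( c f] → [S → ( . c f]
Closure adds nothing (no advanced item has the dot before a non-terminal).

GOTO = { [S → ( . c f] }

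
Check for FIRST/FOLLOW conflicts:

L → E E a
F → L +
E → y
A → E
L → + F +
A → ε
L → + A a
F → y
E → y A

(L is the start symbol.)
A FIRST/FOLLOW conflict occurs when a non-terminal N has a nullable alternative N → β (β ⇒* ε) and another alternative N → α with FIRST(α) ∩ FOLLOW(N) ≠ ∅: on such a lookahead the parser cannot decide between expanding α and letting N vanish via β.

Nullable non-terminals: A.
FIRST sets used below: FIRST(E) = { 'y' }

A: nullable alternative(s) A → ε; FOLLOW(A) = { 'a', 'y' }
  A → E: FIRST \ {ε} = { 'y' } — overlaps FOLLOW(A) on { 'y' }: CONFLICT
  A → ε: FIRST \ {ε} = { } — this is the only nullable alternative, skip

E, F, L have no nullable alternative, so no FIRST/FOLLOW check is needed there.

So the grammar has 1 FIRST/FOLLOW conflict (marked CONFLICT above).

Answer: Yes. A → E with FOLLOW(A) on { 'y' }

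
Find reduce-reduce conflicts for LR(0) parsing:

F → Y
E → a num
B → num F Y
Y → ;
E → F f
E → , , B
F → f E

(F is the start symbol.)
No reduce-reduce conflicts

A reduce-reduce conflict occurs when an LR(0) state has two complete items [A → α .] and [B → β .] — both call for a reduction, and with no lookahead the parser cannot choose between them.

Augment with F' → F and build the canonical LR(0) collection (I0 = CLOSURE({[F' → . F]}), then GOTO on every symbol after a dot until no new states appear). It has 16 states:
  I0: { [F → . Y], [F → . f E], [F' → . F], [Y → . ;] }  — shift
  I1: { [Y → ; .] }  — reduce
  I2: { [F' → F .] }  — accept
  I3: { [F → Y .] }  — reduce
  I4: { [E → . , , B], [E → . F f], [E → . a num], [F → . Y], [F → . f E], [F → f . E], [Y → . ;] }  — shift
  I5: { [E → , . , B] }  — shift
  I6: { [F → f E .] }  — reduce
  I7: { [E → F . f] }  — shift
  I8: { [E → a . num] }  — shift
  I9: { [E → a num .] }  — reduce
  I10: { [E → F f .] }  — reduce
  I11: { [B → . num F Y], [E → , , . B] }  — shift
  I12: { [E → , , B .] }  — reduce
  I13: { [B → num . F Y], [F → . Y], [F → . f E], [Y → . ;] }  — shift
  I14: { [B → num F . Y], [Y → . ;] }  — shift
  I15: { [B → num F Y .] }  — reduce

No state contains more than one complete item.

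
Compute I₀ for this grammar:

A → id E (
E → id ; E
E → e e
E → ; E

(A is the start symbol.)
{ [A → . id E (], [A' → . A] }

First, augment the grammar with A' → A
I₀ = CLOSURE({ [A' → . A] }):
  [A' → . A] has the dot before A: add [A → . id E (]
No further items can be added.

I₀ = { [A → . id E (], [A' → . A] }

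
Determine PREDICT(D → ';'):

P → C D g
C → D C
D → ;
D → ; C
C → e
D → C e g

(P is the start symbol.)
{ ';' }

PREDICT(D → ';') = (FIRST(RHS) \ {ε}) ∪ (FOLLOW(D) if ε ∈ FIRST(RHS), i.e. RHS ⇒* ε)
FIRST(';') = { ';' }
ε ∉ FIRST(';'), so FOLLOW(D) is not added.
PREDICT(D → ';') = { ';' }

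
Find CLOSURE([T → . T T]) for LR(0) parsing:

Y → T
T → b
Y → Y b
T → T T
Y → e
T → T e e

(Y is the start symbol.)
{ [T → . T T], [T → . T e e], [T → . b] }

To compute CLOSURE, for each item [A → α.Bβ] where B is a non-terminal, add [B → .γ] for all productions B → γ; repeat for the newly added items until nothing changes.

Start with: [T → . T T]
  [T → . T T] has the dot before T: add [T → . b], [T → . T e e]
No further items can be added.

CLOSURE = { [T → . T T], [T → . T e e], [T → . b] }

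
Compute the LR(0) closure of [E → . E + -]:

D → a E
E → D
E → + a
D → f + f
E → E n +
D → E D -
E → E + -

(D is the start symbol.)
{ [D → . E D -], [D → . a E], [D → . f + f], [E → . + a], [E → . D], [E → . E + -], [E → . E n +] }

Start with: [E → . E + -]
  [E → . E + -] has the dot before E: add [E → . D], [E → . + a], [E → . E n +]
  [E → . D] has the dot before D: add [D → . a E], [D → . f + f], [D → . E D -]
No further items can be added.

CLOSURE = { [D → . E D -], [D → . a E], [D → . f + f], [E → . + a], [E → . D], [E → . E + -], [E → . E n +] }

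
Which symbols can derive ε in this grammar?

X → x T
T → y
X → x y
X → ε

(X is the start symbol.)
{ 'X' }

A non-terminal is nullable if it can derive ε (the empty string): either it has an ε-production, or it has a production whose right-hand side consists entirely of nullable non-terminals.

ε-productions: X → ε
So X is immediately nullable.
No further non-terminal can be added: every production for the remaining non-terminals contains a terminal or a non-nullable non-terminal.
Nullable = { 'X' }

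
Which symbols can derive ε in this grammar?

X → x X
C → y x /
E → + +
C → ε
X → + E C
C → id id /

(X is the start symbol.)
{ 'C' }

ε-productions: C → ε
So C is immediately nullable.
No further non-terminal can be added: every production for the remaining non-terminals contains a terminal or a non-nullable non-terminal.
Nullable = { 'C' }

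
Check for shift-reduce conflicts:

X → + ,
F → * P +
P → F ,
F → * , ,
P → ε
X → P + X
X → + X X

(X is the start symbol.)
Yes — I0: [P → .] vs [F → . * , ,]; I1: [P → .] vs [F → . * , ,]; I2: [P → .] vs [F → . * , ,]; I6: [P → .] vs [F → . * , ,]; I10: [P → .] vs [F → . * , ,]

Augment with X' → X and build the canonical LR(0) collection (I0 = CLOSURE({[X' → . X]}), then GOTO on every symbol after a dot until no new states appear). It has 16 states:
  I0: { [F → . * , ,], [F → . * P +], [P → . F ,], [P → .], [X → . + ,], [X → . + X X], [X → . P + X], [X' → . X] }  — shift, reduce
  I1: { [F → * . , ,], [F → * . P +], [F → . * , ,], [F → . * P +], [P → . F ,], [P → .] }  — shift, reduce
  I2: { [F → . * , ,], [F → . * P +], [P → . F ,], [P → .], [X → + . ,], [X → + . X X], [X → . + ,], [X → . + X X], [X → . P + X] }  — shift, reduce
  I3: { [P → F . ,] }  — shift
  I4: { [X → P . + X] }  — shift
  I5: { [X' → X .] }  — accept
  I6: { [F → . * , ,], [F → . * P +], [P → . F ,], [P → .], [X → . + ,], [X → . + X X], [X → . P + X], [X → P + . X] }  — shift, reduce
  I7: { [X → P + X .] }  — reduce
  I8: { [P → F , .] }  — reduce
  I9: { [X → + , .] }  — reduce
  I10: { [F → . * , ,], [F → . * P +], [P → . F ,], [P → .], [X → + X . X], [X → . + ,], [X → . + X X], [X → . P + X] }  — shift, reduce
  I11: { [X → + X X .] }  — reduce
  I12: { [F → * , . ,] }  — shift
  I13: { [F → * P . +] }  — shift
  I14: { [F → * P + .] }  — reduce
  I15: { [F → * , , .] }  — reduce

I0 contains reduce item [P → .] and shift items [F → . * , ,], [F → . * P +], [X → . + ,], [X → . + X X] — shift-reduce conflict.
I1 contains reduce item [P → .] and shift items [F → . * , ,], [F → * . , ,], [F → . * P +] — shift-reduce conflict.
I2 contains reduce item [P → .] and shift items [F → . * , ,], [F → . * P +], [X → . + ,], [X → + . ,], [X → . + X X] — shift-reduce conflict.
I6 contains reduce item [P → .] and shift items [F → . * , ,], [F → . * P +], [X → . + ,], [X → . + X X] — shift-reduce conflict.
I10 contains reduce item [P → .] and shift items [F → . * , ,], [F → . * P +], [X → . + ,], [X → . + X X] — shift-reduce conflict.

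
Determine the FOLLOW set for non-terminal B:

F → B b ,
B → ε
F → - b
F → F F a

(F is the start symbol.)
To compute FOLLOW(B), find every occurrence of B on a right-hand side N → α B β: add FIRST(β) \ {ε}, and if β is empty or nullable also add FOLLOW(N). Iterate to a fixed point.

In F → B b ,: B is followed by b ',', add FIRST(b ',') \ {ε} = { 'b' }

Taking the union: FOLLOW(B) = { 'b' }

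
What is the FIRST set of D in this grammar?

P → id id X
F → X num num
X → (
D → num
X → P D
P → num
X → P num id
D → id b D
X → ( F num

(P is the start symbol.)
To compute FIRST(D), examine every production with D on the left-hand side, reading each right-hand side left to right until a non-nullable symbol is reached.

From D → num:
  - num is a terminal: add 'num' and stop
From D → id b D:
  - id is a terminal: add 'id' and stop

Collecting: FIRST(D) = { 'id', 'num' }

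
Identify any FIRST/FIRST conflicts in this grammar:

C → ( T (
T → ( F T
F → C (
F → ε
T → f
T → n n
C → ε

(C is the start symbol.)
FIRST sets of the non-terminals at (or reachable through a nullable prefix from) the front of some alternative:
  FIRST(C) = { '(', ε }

Productions for C:
  C → ( T (: FIRST = { '(' }
  C → ε: FIRST = { ε }
Productions for T:
  T → ( F T: FIRST = { '(' }
  T → f: FIRST = { 'f' }
  T → n n: FIRST = { 'n' }
Productions for F:
  F → C (: FIRST = { '(' }
  F → ε: FIRST = { ε }

All alternatives of each non-terminal have pairwise disjoint FIRST sets.

Answer: No FIRST/FIRST conflicts.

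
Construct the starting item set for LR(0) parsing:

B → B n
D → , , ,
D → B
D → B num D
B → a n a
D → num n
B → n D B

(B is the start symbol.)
{ [B → . B n], [B → . a n a], [B → . n D B], [B' → . B] }

First, augment the grammar with B' → B
I₀ = CLOSURE({ [B' → . B] }):
  [B' → . B] has the dot before B: add [B → . B n], [B → . a n a], [B → . n D B]
No further items can be added.

I₀ = { [B → . B n], [B → . a n a], [B → . n D B], [B' → . B] }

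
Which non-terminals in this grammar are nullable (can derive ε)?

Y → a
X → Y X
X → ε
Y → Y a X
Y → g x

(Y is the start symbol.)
ε-productions: X → ε
So X is immediately nullable.
No further non-terminal can be added: every production for the remaining non-terminals contains a terminal or a non-nullable non-terminal.
Nullable = { 'X' }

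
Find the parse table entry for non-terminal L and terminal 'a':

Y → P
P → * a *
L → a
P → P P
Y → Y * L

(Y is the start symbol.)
To find M[L, 'a'], we find productions for L where 'a' is in the predict set (PREDICT(N → α) = (FIRST(α) \ {ε}) ∪ (FOLLOW(N) if α ⇒* ε)).

L → a: PREDICT = { 'a' }
  'a' is in predict set, so this production goes in M[L, 'a']

M[L, 'a'] = L → a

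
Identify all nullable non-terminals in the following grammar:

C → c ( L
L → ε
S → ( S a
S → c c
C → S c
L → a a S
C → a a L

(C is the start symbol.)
A non-terminal is nullable if it can derive ε (the empty string): either it has an ε-production, or it has a production whose right-hand side consists entirely of nullable non-terminals.

ε-productions: L → ε
So L is immediately nullable.
No further non-terminal can be added: every production for the remaining non-terminals contains a terminal or a non-nullable non-terminal.
Nullable = { 'L' }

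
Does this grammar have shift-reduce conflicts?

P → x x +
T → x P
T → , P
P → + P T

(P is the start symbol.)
A shift-reduce conflict occurs when an LR(0) state has both:
  - a complete (reduce) item [A → α .] (dot at the end), and
  - a shift item [B → β . c γ] (dot before a terminal).

Augment with P' → P and build the canonical LR(0) collection (I0 = CLOSURE({[P' → . P]}), then GOTO on every symbol after a dot until no new states appear). It has 12 states:
  I0: { [P → . + P T], [P → . x x +], [P' → . P] }  — shift
  I1: { [P → + . P T], [P → . + P T], [P → . x x +] }  — shift
  I2: { [P' → P .] }  — accept
  I3: { [P → x . x +] }  — shift
  I4: { [P → x x . +] }  — shift
  I5: { [P → x x + .] }  — reduce
  I6: { [P → + P . T], [T → . , P], [T → . x P] }  — shift
  I7: { [P → . + P T], [P → . x x +], [T → , . P] }  — shift
  I8: { [P → + P T .] }  — reduce
  I9: { [P → . + P T], [P → . x x +], [T → x . P] }  — shift
  I10: { [T → x P .] }  — reduce
  I11: { [T → , P .] }  — reduce

No state contains both a complete item and a shift item.

Answer: No shift-reduce conflicts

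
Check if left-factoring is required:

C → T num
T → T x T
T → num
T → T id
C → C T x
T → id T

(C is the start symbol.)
Yes, T has productions with common prefix 'T'

Left-factoring is needed when two productions for the same non-terminal
share a common prefix on the right-hand side.

Productions for C:
  C → T num
  C → C T x
Productions for T:
  T → T x T
  T → num
  T → T id
  T → id T

Found common prefix 'T' in productions for T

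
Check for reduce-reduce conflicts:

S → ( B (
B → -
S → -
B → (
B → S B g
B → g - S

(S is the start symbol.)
Yes — I5: [B → - .] vs [S → - .]

Augment with S' → S and build the canonical LR(0) collection (I0 = CLOSURE({[S' → . S]}), then GOTO on every symbol after a dot until no new states appear). It has 14 states:
  I0: { [S → . ( B (], [S → . -], [S' → . S] }  — shift
  I1: { [B → . (], [B → . -], [B → . S B g], [B → . g - S], [S → ( . B (], [S → . ( B (], [S → . -] }  — shift
  I2: { [S → - .] }  — reduce
  I3: { [S' → S .] }  — accept
  I4: { [B → ( .], [B → . (], [B → . -], [B → . S B g], [B → . g - S], [S → ( . B (], [S → . ( B (], [S → . -] }  — shift, reduce
  I5: { [B → - .], [S → - .] }  — 2 reduces
  I6: { [S → ( B . (] }  — shift
  I7: { [B → . (], [B → . -], [B → . S B g], [B → . g - S], [B → S . B g], [S → . ( B (], [S → . -] }  — shift
  I8: { [B → g . - S] }  — shift
  I9: { [B → g - . S], [S → . ( B (], [S → . -] }  — shift
  I10: { [B → g - S .] }  — reduce
  I11: { [B → S B . g] }  — shift
  I12: { [B → S B g .] }  — reduce
  I13: { [S → ( B ( .] }  — reduce

I5 contains complete items [B → - .], [S → - .] — reduce-reduce conflict.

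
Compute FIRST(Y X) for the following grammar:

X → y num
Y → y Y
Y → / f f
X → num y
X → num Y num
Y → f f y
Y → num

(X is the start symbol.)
{ '/', 'f', 'num', 'y' }

FIRST sets of the non-terminals involved (from the grammar, by fixed-point iteration):
  FIRST(Y) = { '/', 'f', 'num', 'y' }

To compute FIRST(Y X), process the symbols left to right:
Symbol Y is a non-terminal. Add FIRST(Y) \ {ε} = { '/', 'f', 'num', 'y' }
Y is not nullable (ε ∉ FIRST(Y)), so stop here.
FIRST(Y X) = { '/', 'f', 'num', 'y' }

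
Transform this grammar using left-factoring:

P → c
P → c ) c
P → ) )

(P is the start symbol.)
P → c P'
P' → ε
P' → ) c
P → ) )

Left-factoring transforms A → αβ₁ | αβ₂ into A → αA' and A' → β₁ | β₂
(α is the longest common prefix among the alternatives). Repeat until
no nonterminal has two alternatives with a common prefix.

Round 1: P has alternatives sharing prefix 'c'. Introduce P': P → c P'
  Add: P' → ε
  Add: P' → ) c

No remaining common prefixes — done.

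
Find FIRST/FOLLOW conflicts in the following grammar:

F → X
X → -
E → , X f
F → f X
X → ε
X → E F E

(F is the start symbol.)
Yes. X → E F E with FOLLOW(X) on { ',' }

Nullable non-terminals: F, X.
FIRST sets used below: FIRST(X) = { ',', '-', ε }, FIRST(E) = { ',' }

F: nullable alternative(s) F → X; FOLLOW(F) = { $, ',' }
  F → X: FIRST \ {ε} = { ',', '-' } — this is the only nullable alternative, skip
  F → f X: FIRST \ {ε} = { 'f' } — disjoint from FOLLOW(F)

X: nullable alternative(s) X → ε; FOLLOW(X) = { $, ',', 'f' }
  X → -: FIRST \ {ε} = { '-' } — disjoint from FOLLOW(X)
  X → ε: FIRST \ {ε} = { } — this is the only nullable alternative, skip
  X → E F E: FIRST \ {ε} = { ',' } — overlaps FOLLOW(X) on { ',' }: CONFLICT

E has no nullable alternative, so no FIRST/FOLLOW check is needed there.

So the grammar has 1 FIRST/FOLLOW conflict (marked CONFLICT above).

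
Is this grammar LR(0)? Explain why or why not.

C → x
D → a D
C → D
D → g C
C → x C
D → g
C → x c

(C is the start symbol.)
Augment with C' → C and build the canonical LR(0) collection (I0 = CLOSURE({[C' → . C]}), then GOTO on every symbol after a dot until no new states appear). It has 10 states:
  I0: { [C → . D], [C → . x C], [C → . x c], [C → . x], [C' → . C], [D → . a D], [D → . g C], [D → . g] }  — shift
  I1: { [C' → C .] }  — accept
  I2: { [C → D .] }  — reduce
  I3: { [D → . a D], [D → . g C], [D → . g], [D → a . D] }  — shift
  I4: { [C → . D], [C → . x C], [C → . x c], [C → . x], [D → . a D], [D → . g C], [D → . g], [D → g . C], [D → g .] }  — shift, reduce
  I5: { [C → . D], [C → . x C], [C → . x c], [C → . x], [C → x . C], [C → x . c], [C → x .], [D → . a D], [D → . g C], [D → . g] }  — shift, reduce
  I6: { [C → x C .] }  — reduce
  I7: { [C → x c .] }  — reduce
  I8: { [D → g C .] }  — reduce
  I9: { [D → a D .] }  — reduce

Conflict in state I4:
  Shift-reduce conflict between [D → g .] and [C → . x]
So the grammar is NOT LR(0).

Answer: No. Shift-reduce conflict between [D → g .] and [C → . x]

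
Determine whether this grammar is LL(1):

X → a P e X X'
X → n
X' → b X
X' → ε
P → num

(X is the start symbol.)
No. Predict set conflict for X': { 'b' }

A grammar is LL(1) if for each non-terminal N with multiple productions, the predict sets of those productions are pairwise disjoint, where PREDICT(N → α) = (FIRST(α) \ {ε}) ∪ (FOLLOW(N) if α ⇒* ε).

Relevant sets:
  FOLLOW(X') = { $, 'b' }

For X:
  PREDICT(X → a P e X X') = { 'a' }
  PREDICT(X → n) = { 'n' }
For X':
  PREDICT(X' → b X) = { 'b' }
  PREDICT(X' → ε) = { $, 'b' }
P has a single production, so nothing to check there.

Conflict found: Predict set conflict for X': { 'b' }
The grammar is NOT LL(1).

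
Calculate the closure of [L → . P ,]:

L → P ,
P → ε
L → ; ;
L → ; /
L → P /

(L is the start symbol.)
{ [L → . P ,], [P → .] }

Start with: [L → . P ,]
  [L → . P ,] has the dot before P: add [P → .]
No further items can be added.

CLOSURE = { [L → . P ,], [P → .] }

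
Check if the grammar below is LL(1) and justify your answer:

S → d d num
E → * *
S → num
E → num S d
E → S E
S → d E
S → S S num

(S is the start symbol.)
A grammar is LL(1) if for each non-terminal N with multiple productions, the predict sets of those productions are pairwise disjoint, where PREDICT(N → α) = (FIRST(α) \ {ε}) ∪ (FOLLOW(N) if α ⇒* ε).

Relevant sets:
  FIRST(S) = { 'd', 'num' }

For S:
  PREDICT(S → d d num) = { 'd' }
  PREDICT(S → num) = { 'num' }
  PREDICT(S → d E) = { 'd' }
  PREDICT(S → S S num) = { 'd', 'num' }
For E:
  PREDICT(E → '*' '*') = { '*' }
  PREDICT(E → num S d) = { 'num' }
  PREDICT(E → S E) = { 'd', 'num' }

Conflict found: Predict set conflict for S: { 'd' }
The grammar is NOT LL(1).

Answer: No. Predict set conflict for S: { 'd' }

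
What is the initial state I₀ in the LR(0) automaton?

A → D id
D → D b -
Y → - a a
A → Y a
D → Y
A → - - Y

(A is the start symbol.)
{ [A → . - - Y], [A → . D id], [A → . Y a], [A' → . A], [D → . D b -], [D → . Y], [Y → . - a a] }

First, augment the grammar with A' → A
I₀ = CLOSURE({ [A' → . A] }):
  [A' → . A] has the dot before A: add [A → . D id], [A → . Y a], [A → . - - Y]
  [A → . D id] has the dot before D: add [D → . D b -], [D → . Y]
  [A → . Y a] has the dot before Y: add [Y → . - a a]
No further items can be added.

I₀ = { [A → . - - Y], [A → . D id], [A → . Y a], [A' → . A], [D → . D b -], [D → . Y], [Y → . - a a] }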